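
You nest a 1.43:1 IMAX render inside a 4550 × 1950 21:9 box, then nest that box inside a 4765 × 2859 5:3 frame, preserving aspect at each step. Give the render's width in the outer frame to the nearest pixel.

2920 px

1.43:1 IMAX in 4550×1950: fills the height, so the render is 2788.50 × 1950.00.
The 21:9 canvas is width-limited in 4765×2859, giving 4765.00 × 2042.14; scale factor 1.0473.
So the render's width is 2788.50 × 1.0473 ≈ 2920.26.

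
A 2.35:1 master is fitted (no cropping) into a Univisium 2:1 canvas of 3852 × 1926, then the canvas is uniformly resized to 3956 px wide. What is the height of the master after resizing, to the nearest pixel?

Fitted into 3852×1926, the master spans the width; its height is 3852 / 2.350 ≈ 1639.15 px.
Scaling 3852 → 3956 is ×1.0270, so the height becomes 1639.15 × 1.0270 ≈ 1683.40 px.

1683 px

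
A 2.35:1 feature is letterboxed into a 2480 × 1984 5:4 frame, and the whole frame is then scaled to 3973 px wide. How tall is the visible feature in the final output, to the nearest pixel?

At 2480×1984 the feature is width-limited, so height = 2480 / 2.350 ≈ 1055.32 px.
Scaling 2480 → 3973 is ×1.6020, so the height becomes 1055.32 × 1.6020 ≈ 1690.64 px.

1691 px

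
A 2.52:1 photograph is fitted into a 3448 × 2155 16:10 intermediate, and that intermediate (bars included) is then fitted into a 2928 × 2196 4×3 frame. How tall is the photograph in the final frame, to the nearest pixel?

1162 px

First fit — 2.52:1 into 3448×2155 spans the width: 3448.00 × 1368.25.
Second fit — the 16:10 canvas into 2928×2196 spans the width: 2928.00 × 1830.00 (×0.8492 from 3448×2155).
So the photograph's height is 1368.25 × 0.8492 ≈ 1161.90.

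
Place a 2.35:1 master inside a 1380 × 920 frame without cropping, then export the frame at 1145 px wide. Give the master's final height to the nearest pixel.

At 1380×920 the master is width-limited, so height = 1380 / 2.350 ≈ 587.23 px.
Scaling 1380 → 1145 is ×0.8297, so the height becomes 587.23 × 0.8297 ≈ 487.23 px.

487 px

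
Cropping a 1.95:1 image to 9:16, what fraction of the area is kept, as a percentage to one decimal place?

The height stays; only width is cut (since 9:16 is narrower than 1.95:1).
Fraction kept = (0.562)/(1.950) ≈ 28.85%.

28.8%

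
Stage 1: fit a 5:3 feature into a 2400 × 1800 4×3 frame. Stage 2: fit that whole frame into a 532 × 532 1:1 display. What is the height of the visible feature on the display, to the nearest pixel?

319 px

5:3 in 2400×1800: fills the width, so the feature is 2400.00 × 1440.00.
4×3 in 532×532: fills the width, so the intermediate becomes 532.00 × 399.00 — a scale of ×0.2217.
The feature scales with it: height 1440.00 × 0.2217 ≈ 319.20.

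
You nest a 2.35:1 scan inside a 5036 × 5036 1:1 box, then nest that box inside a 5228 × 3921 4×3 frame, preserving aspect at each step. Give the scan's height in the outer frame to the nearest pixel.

1669 px

2.35:1 in 5036×5036: fills the width, so the scan is 5036.00 × 2142.98.
The 1:1 canvas is height-limited in 5228×3921, giving 3921.00 × 3921.00; scale factor 0.7786.
The scan scales with it: height 2142.98 × 0.7786 ≈ 1668.51.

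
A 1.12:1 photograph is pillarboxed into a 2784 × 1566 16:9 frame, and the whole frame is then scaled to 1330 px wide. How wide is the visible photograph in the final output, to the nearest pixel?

838 px

In the 2784×1566 frame the photograph fills the height: width = 1566 × 1.120 ≈ 1753.92 px.
Scaling 2784 → 1330 is ×0.4777, so the width becomes 1753.92 × 0.4777 ≈ 837.90 px.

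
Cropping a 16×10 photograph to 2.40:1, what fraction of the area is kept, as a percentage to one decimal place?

2.40:1 is wider than 16×10, so the crop keeps the full width and trims the height.
Area ratio = (1.600)/(2.400) = 66.67% retained.

66.7%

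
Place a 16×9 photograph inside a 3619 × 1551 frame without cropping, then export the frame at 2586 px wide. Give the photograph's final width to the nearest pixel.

1970 px

Fitted into 3619×1551, the photograph spans the height; its width is 1551 × 16/9 ≈ 2757.33 px.
Scaling 3619 → 2586 is ×0.7146, so the width becomes 2757.33 × 0.7146 ≈ 1970.29 px.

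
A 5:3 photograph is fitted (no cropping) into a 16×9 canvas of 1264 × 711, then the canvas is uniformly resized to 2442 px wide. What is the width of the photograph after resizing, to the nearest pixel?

2289 px

In the 1264×711 frame the photograph fills the height: width = 711 × 5/3 ≈ 1185.00 px.
Scaling 1264 → 2442 is ×1.9320, so the width becomes 1185.00 × 1.9320 ≈ 2289.38 px.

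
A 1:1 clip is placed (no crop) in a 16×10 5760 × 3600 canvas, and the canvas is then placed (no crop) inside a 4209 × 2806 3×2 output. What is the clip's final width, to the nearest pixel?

2631 px

Inside the 5760×3600 canvas the clip is height-limited at 3600.00 × 3600.00.
Second fit — the 16×10 canvas into 4209×2806 spans the width: 4209.00 × 2630.62 (×0.7307 from 5760×3600).
Applying the same ×0.7307: 3600.00 → 2630.62.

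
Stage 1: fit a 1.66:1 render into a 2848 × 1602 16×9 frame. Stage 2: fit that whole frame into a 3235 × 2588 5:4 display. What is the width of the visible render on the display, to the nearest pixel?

3021 px

First fit — 1.66:1 into 2848×1602 spans the height: 2659.32 × 1602.00.
The 16×9 canvas is width-limited in 3235×2588, giving 3235.00 × 1819.69; scale factor 1.1359.
So the render's width is 2659.32 × 1.1359 ≈ 3020.68.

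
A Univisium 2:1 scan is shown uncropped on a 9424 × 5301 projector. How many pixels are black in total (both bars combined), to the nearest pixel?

Univisium 2:1 (2.000) > 16:9 (1.778), so the scan fills the width.
The scan is 9424 × 1/2 ≈ 4712.0000 px tall.
5301 − 4712.0000 = 589.0000 px of bars.
That's 589.0000 × 9424 ≈ 5550736 black pixels.

5550736 pixels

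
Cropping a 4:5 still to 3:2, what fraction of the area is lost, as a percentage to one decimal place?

3:2 is wider than 4:5, so the crop keeps the full width and trims the height.
Fraction kept = (0.800)/(1.500) ≈ 53.33%, so 46.67% is lost.

46.7%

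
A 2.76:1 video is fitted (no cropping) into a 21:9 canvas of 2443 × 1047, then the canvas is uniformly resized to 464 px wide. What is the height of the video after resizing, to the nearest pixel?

168 px

At 2443×1047 the video is width-limited, so height = 2443 / 2.760 ≈ 885.14 px.
The frame scales by 464/2443 = 0.1899; 885.14 × 0.1899 ≈ 168.12 px.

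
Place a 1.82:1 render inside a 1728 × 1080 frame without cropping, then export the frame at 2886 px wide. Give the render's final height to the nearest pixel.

1586 px

In the 1728×1080 frame the render fills the width: height = 1728 / 1.820 ≈ 949.45 px.
The frame scales by 2886/1728 = 1.6701; 949.45 × 1.6701 ≈ 1585.71 px.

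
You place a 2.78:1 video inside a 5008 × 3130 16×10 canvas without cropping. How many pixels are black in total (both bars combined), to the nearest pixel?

6653434 pixels

2.78:1 (2.780) > 16×10 (1.600), so the video fills the width.
That makes the image 1801.4388 px tall (5008 / 2.780).
Leftover height: 3130 − 1801.4388 = 1328.5612 px.
That's 1328.5612 × 5008 ≈ 6653434 black pixels.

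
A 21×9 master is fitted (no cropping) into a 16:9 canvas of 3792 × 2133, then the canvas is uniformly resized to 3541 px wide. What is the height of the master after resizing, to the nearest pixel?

1518 px

At 3792×2133 the master is width-limited, so height = 3792 × 9/21 ≈ 1625.14 px.
Scaling 3792 → 3541 is ×0.9338, so the height becomes 1625.14 × 0.9338 ≈ 1517.57 px.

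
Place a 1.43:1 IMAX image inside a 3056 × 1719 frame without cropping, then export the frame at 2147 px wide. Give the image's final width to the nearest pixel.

1727 px

In the 3056×1719 frame the image fills the height: width = 1719 × 1.430 ≈ 2458.17 px.
Scaling 3056 → 2147 is ×0.7026, so the width becomes 2458.17 × 0.7026 ≈ 1726.99 px.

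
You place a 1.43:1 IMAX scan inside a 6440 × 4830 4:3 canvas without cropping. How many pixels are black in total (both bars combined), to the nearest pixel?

Since 1.430 > 1.333, the scan is width-limited.
The scan is 6440 / 1.430 ≈ 4503.4965 px tall.
Leftover height: 4830 − 4503.4965 = 326.5035 px.
Across the 6440-px span: 326.5035 × 6440 ≈ 2102683 px.

2102683 pixels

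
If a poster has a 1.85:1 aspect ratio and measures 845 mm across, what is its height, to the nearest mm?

457 mm

At 1.85:1, 845 / 1.850 ≈ 456.76.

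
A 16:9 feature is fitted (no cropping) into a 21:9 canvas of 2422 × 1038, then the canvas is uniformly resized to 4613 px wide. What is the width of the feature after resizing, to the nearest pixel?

At 2422×1038 the feature is height-limited, so width = 1038 × 16/9 ≈ 1845.33 px.
Resizing to 4613 px wide multiplies everything by 1.9046: 1845.33 → 3514.67 px.

3515 px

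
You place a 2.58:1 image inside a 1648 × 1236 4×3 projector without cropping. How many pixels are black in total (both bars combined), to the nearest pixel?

984252 pixels

2.58:1 (2.580) > 4×3 (1.333), so the image fills the width.
That makes the image 638.7597 px tall (1648 / 2.580).
Leftover height: 1236 − 638.7597 = 597.2403 px.
That's 597.2403 × 1648 ≈ 984252 black pixels.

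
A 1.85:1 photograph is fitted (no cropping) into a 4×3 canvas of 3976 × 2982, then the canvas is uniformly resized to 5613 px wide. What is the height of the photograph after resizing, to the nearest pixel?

At 3976×2982 the photograph is width-limited, so height = 3976 / 1.850 ≈ 2149.19 px.
Resizing to 5613 px wide multiplies everything by 1.4117: 2149.19 → 3034.05 px.

3034 px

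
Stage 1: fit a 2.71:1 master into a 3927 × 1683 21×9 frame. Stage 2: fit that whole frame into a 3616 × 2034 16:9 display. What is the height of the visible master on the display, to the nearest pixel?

First fit — 2.71:1 into 3927×1683 spans the width: 3927.00 × 1449.08.
21×9 in 3616×2034: fills the width, so the intermediate becomes 3616.00 × 1549.71 — a scale of ×0.9208.
The master scales with it: height 1449.08 × 0.9208 ≈ 1334.32.

1334 px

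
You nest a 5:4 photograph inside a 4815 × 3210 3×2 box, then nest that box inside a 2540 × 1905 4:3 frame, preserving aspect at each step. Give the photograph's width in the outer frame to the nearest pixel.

2117 px

5:4 in 4815×3210: fills the height, so the photograph is 4012.50 × 3210.00.
3×2 in 2540×1905: fills the width, so the intermediate becomes 2540.00 × 1693.33 — a scale of ×0.5275.
Applying the same ×0.5275: 4012.50 → 2116.67.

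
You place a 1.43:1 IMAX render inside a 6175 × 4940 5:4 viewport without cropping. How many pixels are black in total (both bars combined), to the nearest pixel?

3839727 pixels

Since 1.430 > 1.250, the render is width-limited.
Content height = 6175 / 1.430 ≈ 4318.1818 px.
Black = 4940 − 4318.1818 = 621.8182 px.
Bar area = 621.8182 × 6175 ≈ 3839727 px.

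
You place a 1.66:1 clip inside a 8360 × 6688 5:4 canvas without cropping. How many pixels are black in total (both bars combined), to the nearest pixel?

1.66:1 (1.660) > 5:4 (1.250), so the clip fills the width.
Content height = 8360 / 1.660 ≈ 5036.1446 px.
Black = 6688 − 5036.1446 = 1651.8554 px.
Across the 8360-px span: 1651.8554 × 8360 ≈ 13809511 px.

13809511 pixels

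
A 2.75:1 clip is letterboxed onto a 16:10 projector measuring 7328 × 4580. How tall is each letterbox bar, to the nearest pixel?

958 px

Since 2.750 > 1.600, the clip is width-limited.
That makes the image 2664.73 px tall (7328 / 2.750).
Black = 4580 − 2664.73 = 1915.27 px, or 957.64 per bar.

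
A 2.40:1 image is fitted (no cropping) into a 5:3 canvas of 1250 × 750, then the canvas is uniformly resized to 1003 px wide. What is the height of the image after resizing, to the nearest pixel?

At 1250×750 the image is width-limited, so height = 1250 / 2.400 ≈ 520.83 px.
Scaling 1250 → 1003 is ×0.8024, so the height becomes 520.83 × 0.8024 ≈ 417.92 px.

418 px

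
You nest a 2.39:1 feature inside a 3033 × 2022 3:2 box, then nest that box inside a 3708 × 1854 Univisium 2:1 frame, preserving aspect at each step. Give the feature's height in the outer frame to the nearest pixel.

First fit — 2.39:1 into 3033×2022 spans the width: 3033.00 × 1269.04.
3:2 in 3708×1854: fills the height, so the intermediate becomes 2781.00 × 1854.00 — a scale of ×0.9169.
So the feature's height is 1269.04 × 0.9169 ≈ 1163.60.

1164 px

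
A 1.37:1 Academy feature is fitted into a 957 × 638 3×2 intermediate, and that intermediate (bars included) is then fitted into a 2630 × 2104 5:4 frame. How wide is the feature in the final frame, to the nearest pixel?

First fit — 1.37:1 Academy into 957×638 spans the height: 874.06 × 638.00.
Second fit — the 3×2 canvas into 2630×2104 spans the width: 2630.00 × 1753.33 (×2.7482 from 957×638).
The feature scales with it: width 874.06 × 2.7482 ≈ 2402.07.

2402 px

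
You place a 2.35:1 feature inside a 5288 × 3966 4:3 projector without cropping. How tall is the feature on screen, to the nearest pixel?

2.35:1 (2.350) > 4:3 (1.333), so the feature fills the width.
That makes the image 2250.21 px tall (5288 / 2.350).

2250 px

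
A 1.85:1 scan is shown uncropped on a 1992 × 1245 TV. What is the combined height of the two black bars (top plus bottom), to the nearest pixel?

168 px

1.85:1 (1.850) > 16×10 (1.600), so the scan fills the width.
Content height = 1992 / 1.850 ≈ 1076.76 px.
Black = 1245 − 1076.76 = 168.24 px.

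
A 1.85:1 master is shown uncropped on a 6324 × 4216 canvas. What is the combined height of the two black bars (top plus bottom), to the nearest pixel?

Since 1.850 > 1.500, the master is width-limited.
That makes the image 3418.38 px tall (6324 / 1.850).
Black = 4216 − 3418.38 = 797.62 px.

798 px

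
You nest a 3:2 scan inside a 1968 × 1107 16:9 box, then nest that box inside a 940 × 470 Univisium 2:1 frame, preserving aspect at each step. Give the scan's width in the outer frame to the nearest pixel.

705 px

Inside the 1968×1107 canvas the scan is height-limited at 1660.50 × 1107.00.
Second fit — the 16:9 canvas into 940×470 spans the height: 835.56 × 470.00 (×0.4246 from 1968×1107).
So the scan's width is 1660.50 × 0.4246 ≈ 705.00.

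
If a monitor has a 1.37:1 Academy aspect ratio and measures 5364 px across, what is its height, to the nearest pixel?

At 1.37:1 Academy, 5364 / 1.370 ≈ 3915.33.

3915 px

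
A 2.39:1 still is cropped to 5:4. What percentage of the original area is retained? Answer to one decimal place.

52.3%

Going from 2.39:1 to 5:4 means cutting width while keeping height.
Fraction kept = (1.250)/(2.390) ≈ 52.30%.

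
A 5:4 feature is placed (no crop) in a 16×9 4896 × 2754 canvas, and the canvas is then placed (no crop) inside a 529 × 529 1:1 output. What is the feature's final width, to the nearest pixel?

372 px

5:4 in 4896×2754: fills the height, so the feature is 3442.50 × 2754.00.
16×9 in 529×529: fills the width, so the intermediate becomes 529.00 × 297.56 — a scale of ×0.1080.
The feature scales with it: width 3442.50 × 0.1080 ≈ 371.95.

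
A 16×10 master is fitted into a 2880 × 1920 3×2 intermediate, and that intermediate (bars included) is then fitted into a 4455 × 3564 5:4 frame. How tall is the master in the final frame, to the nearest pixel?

First fit — 16×10 into 2880×1920 spans the width: 2880.00 × 1800.00.
Second fit — the 3×2 canvas into 4455×3564 spans the width: 4455.00 × 2970.00 (×1.5469 from 2880×1920).
Applying the same ×1.5469: 1800.00 → 2784.38.

2784 px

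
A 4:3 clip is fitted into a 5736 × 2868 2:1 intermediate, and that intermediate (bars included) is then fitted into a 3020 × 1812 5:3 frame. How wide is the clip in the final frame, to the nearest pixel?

2013 px

Inside the 5736×2868 canvas the clip is height-limited at 3824.00 × 2868.00.
Second fit — the 2:1 canvas into 3020×1812 spans the width: 3020.00 × 1510.00 (×0.5265 from 5736×2868).
Applying the same ×0.5265: 3824.00 → 2013.33.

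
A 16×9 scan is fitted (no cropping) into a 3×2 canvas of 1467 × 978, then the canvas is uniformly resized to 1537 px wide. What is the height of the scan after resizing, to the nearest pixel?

865 px

In the 1467×978 frame the scan fills the width: height = 1467 × 9/16 ≈ 825.19 px.
Scaling 1467 → 1537 is ×1.0477, so the height becomes 825.19 × 1.0477 ≈ 864.56 px.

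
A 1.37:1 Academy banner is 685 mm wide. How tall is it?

Height = 685 / 1.370 = 500.

500 mm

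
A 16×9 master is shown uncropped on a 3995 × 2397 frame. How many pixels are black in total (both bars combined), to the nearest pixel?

16×9 (1.778) > 5:3 (1.667), so the master fills the width.
The master is 3995 × 9/16 ≈ 2247.1875 px tall.
2397 − 2247.1875 = 149.8125 px of bars.
That's 149.8125 × 3995 ≈ 598501 black pixels.

598501 pixels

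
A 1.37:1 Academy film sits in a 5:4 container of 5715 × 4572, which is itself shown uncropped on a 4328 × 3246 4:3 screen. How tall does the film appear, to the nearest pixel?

2962 px

Inside the 5715×4572 canvas the film is width-limited at 5715.00 × 4171.53.
Second fit — the 5:4 canvas into 4328×3246 spans the height: 4057.50 × 3246.00 (×0.7100 from 5715×4572).
So the film's height is 4171.53 × 0.7100 ≈ 2961.68.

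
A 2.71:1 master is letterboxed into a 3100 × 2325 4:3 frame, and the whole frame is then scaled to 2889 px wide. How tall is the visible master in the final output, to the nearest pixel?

Fitted into 3100×2325, the master spans the width; its height is 3100 / 2.710 ≈ 1143.91 px.
The frame scales by 2889/3100 = 0.9319; 1143.91 × 0.9319 ≈ 1066.05 px.

1066 px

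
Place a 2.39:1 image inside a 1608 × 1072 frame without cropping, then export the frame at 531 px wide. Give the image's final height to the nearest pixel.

In the 1608×1072 frame the image fills the width: height = 1608 / 2.390 ≈ 672.80 px.
Resizing to 531 px wide multiplies everything by 0.3302: 672.80 → 222.18 px.

222 px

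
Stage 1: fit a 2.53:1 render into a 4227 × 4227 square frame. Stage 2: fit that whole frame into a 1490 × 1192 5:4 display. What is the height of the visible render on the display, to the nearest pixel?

2.53:1 in 4227×4227: fills the width, so the render is 4227.00 × 1670.75.
square in 1490×1192: fills the height, so the intermediate becomes 1192.00 × 1192.00 — a scale of ×0.2820.
Applying the same ×0.2820: 1670.75 → 471.15.

471 px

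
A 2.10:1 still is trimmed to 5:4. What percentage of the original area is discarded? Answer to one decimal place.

Going from 2.10:1 to 5:4 means cutting width while keeping height.
(1.250)/(2.100) ≈ 0.595 of the area survives, leaving 40.48% discarded.

40.5%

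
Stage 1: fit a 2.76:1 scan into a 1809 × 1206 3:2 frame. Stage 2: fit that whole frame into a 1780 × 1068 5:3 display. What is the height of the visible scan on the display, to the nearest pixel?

Inside the 1809×1206 canvas the scan is width-limited at 1809.00 × 655.43.
The 3:2 canvas is height-limited in 1780×1068, giving 1602.00 × 1068.00; scale factor 0.8856.
The scan scales with it: height 655.43 × 0.8856 ≈ 580.43.

580 px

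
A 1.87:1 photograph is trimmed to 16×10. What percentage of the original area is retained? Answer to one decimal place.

85.6%

The height stays; only width is cut (since 16×10 is narrower than 1.87:1).
(1.600)/(1.870) ≈ 0.856 of the area survives.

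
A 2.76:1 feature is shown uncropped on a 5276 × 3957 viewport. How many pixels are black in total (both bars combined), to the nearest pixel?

Since 2.760 > 1.333, the feature is width-limited.
Content height = 5276 / 2.760 ≈ 1911.5942 px.
Black = 3957 − 1911.5942 = 2045.4058 px.
Bar area = 2045.4058 × 5276 ≈ 10791561 px.

10791561 pixels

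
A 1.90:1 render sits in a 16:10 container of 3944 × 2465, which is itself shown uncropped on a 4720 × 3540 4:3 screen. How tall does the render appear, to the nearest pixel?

Inside the 3944×2465 canvas the render is width-limited at 3944.00 × 2075.79.
16:10 in 4720×3540: fills the width, so the intermediate becomes 4720.00 × 2950.00 — a scale of ×1.1968.
The render scales with it: height 2075.79 × 1.1968 ≈ 2484.21.

2484 px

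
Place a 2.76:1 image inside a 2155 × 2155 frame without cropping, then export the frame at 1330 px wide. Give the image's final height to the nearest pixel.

Fitted into 2155×2155, the image spans the width; its height is 2155 / 2.760 ≈ 780.80 px.
Scaling 2155 → 1330 is ×0.6172, so the height becomes 780.80 × 0.6172 ≈ 481.88 px.

482 px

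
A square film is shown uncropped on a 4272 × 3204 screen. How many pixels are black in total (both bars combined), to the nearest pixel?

square (1.000) < 4×3 (1.333), so the film fills the height.
The film is 3204 × 1/1 ≈ 3204.0000 px wide.
Black = 4272 − 3204.0000 = 1068.0000 px.
Bar area = 1068.0000 × 3204 ≈ 3421872 px.

3421872 pixels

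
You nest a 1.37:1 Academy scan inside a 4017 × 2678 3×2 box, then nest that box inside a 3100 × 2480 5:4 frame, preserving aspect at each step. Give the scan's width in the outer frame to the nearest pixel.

1.37:1 Academy in 4017×2678: fills the height, so the scan is 3668.86 × 2678.00.
3×2 in 3100×2480: fills the width, so the intermediate becomes 3100.00 × 2066.67 — a scale of ×0.7717.
So the scan's width is 3668.86 × 0.7717 ≈ 2831.33.

2831 px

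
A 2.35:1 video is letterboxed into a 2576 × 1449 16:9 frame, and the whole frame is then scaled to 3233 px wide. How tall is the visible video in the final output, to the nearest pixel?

In the 2576×1449 frame the video fills the width: height = 2576 / 2.350 ≈ 1096.17 px.
Scaling 2576 → 3233 is ×1.2550, so the height becomes 1096.17 × 1.2550 ≈ 1375.74 px.

1376 px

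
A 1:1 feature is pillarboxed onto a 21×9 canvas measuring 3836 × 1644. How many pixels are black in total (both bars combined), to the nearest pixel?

1:1 (1.000) < 21×9 (2.333), so the feature fills the height.
Content width = 1644 × 1/1 ≈ 1644.0000 px.
Black = 3836 − 1644.0000 = 2192.0000 px.
That's 2192.0000 × 1644 ≈ 3603648 black pixels.

3603648 pixels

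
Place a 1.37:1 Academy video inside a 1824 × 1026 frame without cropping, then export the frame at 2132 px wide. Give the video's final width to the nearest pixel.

Fitted into 1824×1026, the video spans the height; its width is 1026 × 1.370 ≈ 1405.62 px.
The frame scales by 2132/1824 = 1.1689; 1405.62 × 1.1689 ≈ 1642.97 px.

1643 px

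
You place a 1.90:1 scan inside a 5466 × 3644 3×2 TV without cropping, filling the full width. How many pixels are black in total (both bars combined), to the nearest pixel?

4193285 pixels

Content height = 5466 / 1.900 ≈ 2876.8421 px.
Leftover height: 3644 − 2876.8421 = 767.1579 px.
Bar area = 767.1579 × 5466 ≈ 4193285 px.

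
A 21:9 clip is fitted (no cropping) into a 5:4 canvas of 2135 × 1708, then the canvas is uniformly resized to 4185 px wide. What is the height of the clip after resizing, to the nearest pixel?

Fitted into 2135×1708, the clip spans the width; its height is 2135 × 9/21 ≈ 915.00 px.
Scaling 2135 → 4185 is ×1.9602, so the height becomes 915.00 × 1.9602 ≈ 1793.57 px.

1794 px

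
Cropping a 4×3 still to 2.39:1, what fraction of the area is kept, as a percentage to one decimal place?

2.39:1 is wider than 4×3, so the crop keeps the full width and trims the height.
Area ratio = (1.333)/(2.390) = 55.79% retained.

55.8%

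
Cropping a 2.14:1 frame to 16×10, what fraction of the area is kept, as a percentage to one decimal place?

74.8%

16×10 is narrower than 2.14:1, so the crop keeps the full height and trims the width.
Fraction kept = (1.600)/(2.140) ≈ 74.77%.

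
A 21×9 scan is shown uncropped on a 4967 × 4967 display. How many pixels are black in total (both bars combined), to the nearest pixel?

14097765 pixels

21×9 is wider than 1:1, so it spans the full width.
Content height = 4967 × 9/21 ≈ 2128.7143 px.
Leftover height: 4967 − 2128.7143 = 2838.2857 px.
Across the 4967-px span: 2838.2857 × 4967 ≈ 14097765 px.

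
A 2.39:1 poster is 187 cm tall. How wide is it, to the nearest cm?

447 cm

187 × 2.390 = 446.93.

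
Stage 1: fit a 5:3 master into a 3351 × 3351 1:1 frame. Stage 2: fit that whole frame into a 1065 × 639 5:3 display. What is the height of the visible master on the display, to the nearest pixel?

First fit — 5:3 into 3351×3351 spans the width: 3351.00 × 2010.60.
The 1:1 canvas is height-limited in 1065×639, giving 639.00 × 639.00; scale factor 0.1907.
The master scales with it: height 2010.60 × 0.1907 ≈ 383.40.

383 px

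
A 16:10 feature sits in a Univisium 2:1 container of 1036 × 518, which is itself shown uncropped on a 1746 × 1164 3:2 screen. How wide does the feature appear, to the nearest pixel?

First fit — 16:10 into 1036×518 spans the height: 828.80 × 518.00.
The Univisium 2:1 canvas is width-limited in 1746×1164, giving 1746.00 × 873.00; scale factor 1.6853.
So the feature's width is 828.80 × 1.6853 ≈ 1396.80.

1397 px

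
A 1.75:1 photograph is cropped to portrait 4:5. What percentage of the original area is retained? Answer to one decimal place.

45.7%

portrait 4:5 is narrower than 1.75:1, so the crop keeps the full height and trims the width.
Area ratio = (0.800)/(1.750) = 45.71% retained.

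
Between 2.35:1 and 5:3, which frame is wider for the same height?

2.35 and 5:3 = 1.667; 2.35 > 1.667.

2.35:1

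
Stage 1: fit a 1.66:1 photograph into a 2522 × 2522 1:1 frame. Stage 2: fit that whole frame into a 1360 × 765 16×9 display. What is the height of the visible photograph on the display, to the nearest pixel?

Inside the 2522×2522 canvas the photograph is width-limited at 2522.00 × 1519.28.
1:1 in 1360×765: fills the height, so the intermediate becomes 765.00 × 765.00 — a scale of ×0.3033.
Applying the same ×0.3033: 1519.28 → 460.84.

461 px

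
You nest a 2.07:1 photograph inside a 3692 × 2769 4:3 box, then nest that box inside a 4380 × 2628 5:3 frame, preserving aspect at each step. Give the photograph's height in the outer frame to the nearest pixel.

First fit — 2.07:1 into 3692×2769 spans the width: 3692.00 × 1783.57.
4:3 in 4380×2628: fills the height, so the intermediate becomes 3504.00 × 2628.00 — a scale of ×0.9491.
The photograph scales with it: height 1783.57 × 0.9491 ≈ 1692.75.

1693 px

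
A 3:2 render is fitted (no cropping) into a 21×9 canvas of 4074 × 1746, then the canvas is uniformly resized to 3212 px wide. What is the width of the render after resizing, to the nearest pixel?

2065 px

In the 4074×1746 frame the render fills the height: width = 1746 × 3/2 ≈ 2619.00 px.
Scaling 4074 → 3212 is ×0.7884, so the width becomes 2619.00 × 0.7884 ≈ 2064.86 px.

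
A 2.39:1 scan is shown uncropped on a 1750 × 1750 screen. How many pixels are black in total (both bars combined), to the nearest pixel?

2.39:1 (2.390) > 1:1 (1.000), so the scan fills the width.
Content height = 1750 / 2.390 ≈ 732.2176 px.
1750 − 732.2176 = 1017.7824 px of bars.
Bar area = 1017.7824 × 1750 ≈ 1781119 px.

1781119 pixels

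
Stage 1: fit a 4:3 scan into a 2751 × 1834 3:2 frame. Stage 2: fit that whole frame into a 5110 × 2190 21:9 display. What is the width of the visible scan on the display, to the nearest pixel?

Inside the 2751×1834 canvas the scan is height-limited at 2445.33 × 1834.00.
3:2 in 5110×2190: fills the height, so the intermediate becomes 3285.00 × 2190.00 — a scale of ×1.1941.
Applying the same ×1.1941: 2445.33 → 2920.00.

2920 px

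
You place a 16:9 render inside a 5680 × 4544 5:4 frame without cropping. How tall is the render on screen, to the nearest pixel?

Since 1.778 > 1.250, the render is width-limited.
Content height = 5680 × 9/16 ≈ 3195.00 px.

3195 px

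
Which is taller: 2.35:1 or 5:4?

5:4

2.35 and 5:4 = 1.25; 2.35 > 1.25. The smaller width-to-height ratio is the taller frame.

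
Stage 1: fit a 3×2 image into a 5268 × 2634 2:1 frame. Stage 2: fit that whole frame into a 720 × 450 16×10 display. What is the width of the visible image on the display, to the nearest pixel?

540 px

Inside the 5268×2634 canvas the image is height-limited at 3951.00 × 2634.00.
Second fit — the 2:1 canvas into 720×450 spans the width: 720.00 × 360.00 (×0.1367 from 5268×2634).
Applying the same ×0.1367: 3951.00 → 540.00.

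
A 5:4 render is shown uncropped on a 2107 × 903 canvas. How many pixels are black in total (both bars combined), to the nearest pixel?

883360 pixels

5:4 (1.250) < 21:9 (2.333), so the render fills the height.
Content width = 903 × 5/4 ≈ 1128.7500 px.
2107 − 1128.7500 = 978.2500 px of bars.
Across the 903-px span: 978.2500 × 903 ≈ 883360 px.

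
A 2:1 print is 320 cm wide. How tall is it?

320 × 1/2 = 160.

160 cm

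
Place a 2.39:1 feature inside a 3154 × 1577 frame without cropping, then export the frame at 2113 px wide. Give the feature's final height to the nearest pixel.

884 px

Fitted into 3154×1577, the feature spans the width; its height is 3154 / 2.390 ≈ 1319.67 px.
Resizing to 2113 px wide multiplies everything by 0.6699: 1319.67 → 884.10 px.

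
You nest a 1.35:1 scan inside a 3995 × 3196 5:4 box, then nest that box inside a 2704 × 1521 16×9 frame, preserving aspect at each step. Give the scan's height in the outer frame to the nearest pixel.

1408 px

Inside the 3995×3196 canvas the scan is width-limited at 3995.00 × 2959.26.
Second fit — the 5:4 canvas into 2704×1521 spans the height: 1901.25 × 1521.00 (×0.4759 from 3995×3196).
Applying the same ×0.4759: 2959.26 → 1408.33.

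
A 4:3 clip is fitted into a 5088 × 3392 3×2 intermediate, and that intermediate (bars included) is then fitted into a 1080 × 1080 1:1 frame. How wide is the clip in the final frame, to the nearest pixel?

First fit — 4:3 into 5088×3392 spans the height: 4522.67 × 3392.00.
Second fit — the 3×2 canvas into 1080×1080 spans the width: 1080.00 × 720.00 (×0.2123 from 5088×3392).
So the clip's width is 4522.67 × 0.2123 ≈ 960.00.

960 px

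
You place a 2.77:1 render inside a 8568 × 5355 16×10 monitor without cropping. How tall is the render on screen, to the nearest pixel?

3093 px

Since 2.770 > 1.600, the render is width-limited.
That makes the image 3093.14 px tall (8568 / 2.770).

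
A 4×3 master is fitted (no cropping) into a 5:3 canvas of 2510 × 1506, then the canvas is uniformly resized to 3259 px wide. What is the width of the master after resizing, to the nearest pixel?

2607 px

Fitted into 2510×1506, the master spans the height; its width is 1506 × 4/3 ≈ 2008.00 px.
The frame scales by 3259/2510 = 1.2984; 2008.00 × 1.2984 ≈ 2607.20 px.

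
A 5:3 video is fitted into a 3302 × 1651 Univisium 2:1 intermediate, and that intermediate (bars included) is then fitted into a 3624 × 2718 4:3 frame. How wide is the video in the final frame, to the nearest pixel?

5:3 in 3302×1651: fills the height, so the video is 2751.67 × 1651.00.
Univisium 2:1 in 3624×2718: fills the width, so the intermediate becomes 3624.00 × 1812.00 — a scale of ×1.0975.
Applying the same ×1.0975: 2751.67 → 3020.00.

3020 px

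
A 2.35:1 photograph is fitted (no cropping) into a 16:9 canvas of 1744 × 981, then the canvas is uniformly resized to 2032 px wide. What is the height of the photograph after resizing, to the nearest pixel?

865 px

In the 1744×981 frame the photograph fills the width: height = 1744 / 2.350 ≈ 742.13 px.
Scaling 1744 → 2032 is ×1.1651, so the height becomes 742.13 × 1.1651 ≈ 864.68 px.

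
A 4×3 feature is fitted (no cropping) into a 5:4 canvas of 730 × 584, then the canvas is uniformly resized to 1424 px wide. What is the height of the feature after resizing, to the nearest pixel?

At 730×584 the feature is width-limited, so height = 730 × 3/4 ≈ 547.50 px.
The frame scales by 1424/730 = 1.9507; 547.50 × 1.9507 ≈ 1068.00 px.

1068 px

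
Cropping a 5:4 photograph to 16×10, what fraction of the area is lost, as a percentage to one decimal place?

21.9%

Going from 5:4 to 16×10 means cutting height while keeping width.
Area ratio = (1.250)/(1.600) = 78.12%; the remaining 21.88% is cropped out.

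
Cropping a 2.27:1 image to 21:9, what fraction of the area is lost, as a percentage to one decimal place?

Going from 2.27:1 to 21:9 means cutting height while keeping width.
Area ratio = (2.270)/(2.333) = 97.29%; the remaining 2.71% is cropped out.

2.7%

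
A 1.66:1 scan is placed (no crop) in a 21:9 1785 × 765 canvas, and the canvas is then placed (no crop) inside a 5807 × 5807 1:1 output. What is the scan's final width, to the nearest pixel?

1.66:1 in 1785×765: fills the height, so the scan is 1269.90 × 765.00.
The 21:9 canvas is width-limited in 5807×5807, giving 5807.00 × 2488.71; scale factor 3.2532.
Applying the same ×3.2532: 1269.90 → 4131.27.

4131 px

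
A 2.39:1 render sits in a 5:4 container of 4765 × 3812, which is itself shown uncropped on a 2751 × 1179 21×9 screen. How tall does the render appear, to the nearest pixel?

617 px

Inside the 4765×3812 canvas the render is width-limited at 4765.00 × 1993.72.
Second fit — the 5:4 canvas into 2751×1179 spans the height: 1473.75 × 1179.00 (×0.3093 from 4765×3812).
So the render's height is 1993.72 × 0.3093 ≈ 616.63.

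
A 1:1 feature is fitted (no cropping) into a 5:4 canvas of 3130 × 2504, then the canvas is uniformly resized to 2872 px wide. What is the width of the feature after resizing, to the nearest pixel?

In the 3130×2504 frame the feature fills the height: width = 2504 × 1/1 ≈ 2504.00 px.
The frame scales by 2872/3130 = 0.9176; 2504.00 × 0.9176 ≈ 2297.60 px.

2298 px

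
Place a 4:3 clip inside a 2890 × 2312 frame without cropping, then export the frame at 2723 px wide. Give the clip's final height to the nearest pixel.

In the 2890×2312 frame the clip fills the width: height = 2890 × 3/4 ≈ 2167.50 px.
Scaling 2890 → 2723 is ×0.9422, so the height becomes 2167.50 × 0.9422 ≈ 2042.25 px.

2042 px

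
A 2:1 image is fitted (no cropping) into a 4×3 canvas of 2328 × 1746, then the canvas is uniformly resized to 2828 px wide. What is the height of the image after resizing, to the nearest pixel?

At 2328×1746 the image is width-limited, so height = 2328 × 1/2 ≈ 1164.00 px.
Scaling 2328 → 2828 is ×1.2148, so the height becomes 1164.00 × 1.2148 ≈ 1414.00 px.

1414 px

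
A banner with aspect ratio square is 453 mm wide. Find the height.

453 mm

Height = 453 / 1 × 1 = 453.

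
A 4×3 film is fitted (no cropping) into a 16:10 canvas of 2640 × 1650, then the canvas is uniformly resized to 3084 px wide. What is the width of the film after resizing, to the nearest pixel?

2570 px

In the 2640×1650 frame the film fills the height: width = 1650 × 4/3 ≈ 2200.00 px.
The frame scales by 3084/2640 = 1.1682; 2200.00 × 1.1682 ≈ 2570.00 px.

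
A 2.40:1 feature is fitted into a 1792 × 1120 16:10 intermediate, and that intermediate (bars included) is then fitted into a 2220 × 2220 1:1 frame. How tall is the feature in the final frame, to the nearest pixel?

925 px

Inside the 1792×1120 canvas the feature is width-limited at 1792.00 × 746.67.
16:10 in 2220×2220: fills the width, so the intermediate becomes 2220.00 × 1387.50 — a scale of ×1.2388.
The feature scales with it: height 746.67 × 1.2388 ≈ 925.00.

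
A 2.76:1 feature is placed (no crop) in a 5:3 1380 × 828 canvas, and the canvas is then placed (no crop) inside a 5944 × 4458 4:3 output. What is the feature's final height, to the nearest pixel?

2154 px

First fit — 2.76:1 into 1380×828 spans the width: 1380.00 × 500.00.
Second fit — the 5:3 canvas into 5944×4458 spans the width: 5944.00 × 3566.40 (×4.3072 from 1380×828).
Applying the same ×4.3072: 500.00 → 2153.62.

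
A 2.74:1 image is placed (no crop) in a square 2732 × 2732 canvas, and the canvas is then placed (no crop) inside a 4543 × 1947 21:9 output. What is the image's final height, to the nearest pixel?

Inside the 2732×2732 canvas the image is width-limited at 2732.00 × 997.08.
square in 4543×1947: fills the height, so the intermediate becomes 1947.00 × 1947.00 — a scale of ×0.7127.
Applying the same ×0.7127: 997.08 → 710.58.

711 px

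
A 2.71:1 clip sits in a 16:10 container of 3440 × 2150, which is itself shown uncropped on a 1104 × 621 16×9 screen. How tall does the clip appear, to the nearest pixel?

First fit — 2.71:1 into 3440×2150 spans the width: 3440.00 × 1269.37.
The 16:10 canvas is height-limited in 1104×621, giving 993.60 × 621.00; scale factor 0.2888.
The clip scales with it: height 1269.37 × 0.2888 ≈ 366.64.

367 px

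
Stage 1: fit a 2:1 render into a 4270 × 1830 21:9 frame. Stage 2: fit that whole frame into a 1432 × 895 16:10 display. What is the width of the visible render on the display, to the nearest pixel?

First fit — 2:1 into 4270×1830 spans the height: 3660.00 × 1830.00.
Second fit — the 21:9 canvas into 1432×895 spans the width: 1432.00 × 613.71 (×0.3354 from 4270×1830).
The render scales with it: width 3660.00 × 0.3354 ≈ 1227.43.

1227 px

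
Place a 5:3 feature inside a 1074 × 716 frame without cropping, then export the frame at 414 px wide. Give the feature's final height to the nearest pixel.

At 1074×716 the feature is width-limited, so height = 1074 × 3/5 ≈ 644.40 px.
The frame scales by 414/1074 = 0.3855; 644.40 × 0.3855 ≈ 248.40 px.

248 px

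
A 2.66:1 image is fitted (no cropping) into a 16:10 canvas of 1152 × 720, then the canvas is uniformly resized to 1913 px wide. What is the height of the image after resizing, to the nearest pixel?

719 px

In the 1152×720 frame the image fills the width: height = 1152 / 2.660 ≈ 433.08 px.
The frame scales by 1913/1152 = 1.6606; 433.08 × 1.6606 ≈ 719.17 px.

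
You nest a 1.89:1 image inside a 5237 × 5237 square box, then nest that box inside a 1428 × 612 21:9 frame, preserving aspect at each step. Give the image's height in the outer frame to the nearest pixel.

324 px

1.89:1 in 5237×5237: fills the width, so the image is 5237.00 × 2770.90.
Second fit — the square canvas into 1428×612 spans the height: 612.00 × 612.00 (×0.1169 from 5237×5237).
The image scales with it: height 2770.90 × 0.1169 ≈ 323.81.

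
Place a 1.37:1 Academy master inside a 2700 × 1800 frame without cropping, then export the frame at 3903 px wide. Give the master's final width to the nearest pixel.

Fitted into 2700×1800, the master spans the height; its width is 1800 × 1.370 ≈ 2466.00 px.
The frame scales by 3903/2700 = 1.4456; 2466.00 × 1.4456 ≈ 3564.74 px.

3565 px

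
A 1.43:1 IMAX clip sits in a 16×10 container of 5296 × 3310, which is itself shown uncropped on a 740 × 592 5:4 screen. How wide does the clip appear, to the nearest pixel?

661 px

First fit — 1.43:1 IMAX into 5296×3310 spans the height: 4733.30 × 3310.00.
The 16×10 canvas is width-limited in 740×592, giving 740.00 × 462.50; scale factor 0.1397.
Applying the same ×0.1397: 4733.30 → 661.38.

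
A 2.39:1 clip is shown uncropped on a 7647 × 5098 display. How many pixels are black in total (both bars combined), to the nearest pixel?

Since 2.390 > 1.500, the clip is width-limited.
That makes the image 3199.5816 px tall (7647 / 2.390).
5098 − 3199.5816 = 1898.4184 px of bars.
Bar area = 1898.4184 × 7647 ≈ 14517206 px.

14517206 pixels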